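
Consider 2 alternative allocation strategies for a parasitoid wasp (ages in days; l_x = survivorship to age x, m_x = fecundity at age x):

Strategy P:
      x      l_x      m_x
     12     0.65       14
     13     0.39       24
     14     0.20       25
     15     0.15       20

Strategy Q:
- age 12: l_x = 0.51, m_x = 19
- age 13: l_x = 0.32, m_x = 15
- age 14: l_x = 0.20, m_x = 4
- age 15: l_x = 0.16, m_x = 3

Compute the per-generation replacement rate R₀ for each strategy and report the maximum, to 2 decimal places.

26.46

Strategy P: R₀ = 0.65×14 + 0.39×24 + 0.20×25 + 0.15×20 = 26.4600
Strategy Q: R₀ = 0.51×19 + 0.32×15 + 0.20×4 + 0.16×3 = 15.7700
Highest R₀: strategy P with 26.4600.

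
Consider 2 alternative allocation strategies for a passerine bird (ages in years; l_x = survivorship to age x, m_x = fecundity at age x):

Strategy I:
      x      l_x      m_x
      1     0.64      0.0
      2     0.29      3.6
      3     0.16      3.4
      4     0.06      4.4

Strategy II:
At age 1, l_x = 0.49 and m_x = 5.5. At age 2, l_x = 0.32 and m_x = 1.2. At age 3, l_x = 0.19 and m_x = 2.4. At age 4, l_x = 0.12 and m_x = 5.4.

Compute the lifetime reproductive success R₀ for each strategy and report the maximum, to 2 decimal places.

Strategy I: R₀ = 0.64×0.0 + 0.29×3.6 + 0.16×3.4 + 0.06×4.4 = 1.8520
Strategy II: R₀ = 0.49×5.5 + 0.32×1.2 + 0.19×2.4 + 0.12×5.4 = 4.1830
Highest R₀: strategy II with 4.1830.

4.18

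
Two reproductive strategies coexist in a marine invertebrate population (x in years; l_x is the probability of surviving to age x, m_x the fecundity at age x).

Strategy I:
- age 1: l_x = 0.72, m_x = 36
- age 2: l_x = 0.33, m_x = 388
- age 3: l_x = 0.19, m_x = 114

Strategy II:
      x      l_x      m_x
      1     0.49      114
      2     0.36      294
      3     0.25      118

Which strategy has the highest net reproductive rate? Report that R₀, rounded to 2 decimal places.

191.20

Strategy I: R₀ = 0.72×36 + 0.33×388 + 0.19×114 = 175.6200
Strategy II: R₀ = 0.49×114 + 0.36×294 + 0.25×118 = 191.2000
Highest R₀: strategy II with 191.2000.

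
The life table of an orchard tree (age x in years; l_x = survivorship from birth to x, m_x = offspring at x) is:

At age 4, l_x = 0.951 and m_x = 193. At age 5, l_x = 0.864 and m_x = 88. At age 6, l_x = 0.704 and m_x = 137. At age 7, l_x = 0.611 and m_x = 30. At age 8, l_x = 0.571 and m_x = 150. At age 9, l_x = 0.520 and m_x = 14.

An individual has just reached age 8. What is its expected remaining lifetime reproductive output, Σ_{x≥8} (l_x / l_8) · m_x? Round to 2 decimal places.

l_8 = 0.571. Conditional survival from age 8 to x is l_x / l_8.
  x=8: (0.571/0.571) × 150 = 150.0000
  x=9: (0.520/0.571) × 14 = 12.7496
Sum = 150.0000 + 12.7496 = 162.7496

162.75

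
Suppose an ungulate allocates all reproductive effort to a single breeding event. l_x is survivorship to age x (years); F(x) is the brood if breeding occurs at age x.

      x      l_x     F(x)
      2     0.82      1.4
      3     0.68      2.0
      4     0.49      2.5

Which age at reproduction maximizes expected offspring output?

3

Expected offspring if breeding at age x = l_x × F(x):
  age 2: 0.82 × 1.4 = 1.148
  age 3: 0.68 × 2.0 = 1.360
  age 4: 0.49 × 2.5 = 1.225
Maximum at age 3 (1.360).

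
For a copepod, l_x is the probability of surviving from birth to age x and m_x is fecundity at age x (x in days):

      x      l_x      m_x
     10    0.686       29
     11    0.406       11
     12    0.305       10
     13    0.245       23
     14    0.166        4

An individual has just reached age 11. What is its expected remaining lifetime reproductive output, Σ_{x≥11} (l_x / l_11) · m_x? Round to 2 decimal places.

l_11 = 0.406. Conditional survival from age 11 to x is l_x / l_11.
  x=11: (0.406/0.406) × 11 = 11.0000
  x=12: (0.305/0.406) × 10 = 7.5123
  x=13: (0.245/0.406) × 23 = 13.8793
  x=14: (0.166/0.406) × 4 = 1.6355
Sum = 11.0000 + 7.5123 + 13.8793 + 1.6355 = 34.0271

34.03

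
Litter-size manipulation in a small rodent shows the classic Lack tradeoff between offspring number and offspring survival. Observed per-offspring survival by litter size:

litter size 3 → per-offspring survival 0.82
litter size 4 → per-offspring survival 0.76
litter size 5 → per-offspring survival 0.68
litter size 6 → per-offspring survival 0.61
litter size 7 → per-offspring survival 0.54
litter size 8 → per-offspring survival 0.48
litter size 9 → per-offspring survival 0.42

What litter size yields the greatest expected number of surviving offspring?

8

Expected surviving offspring = c × s(c):
  c=3: 3 × 0.82 = 2.460
  c=4: 4 × 0.76 = 3.040
  c=5: 5 × 0.68 = 3.400
  c=6: 6 × 0.61 = 3.660
  c=7: 7 × 0.54 = 3.780
  c=8: 8 × 0.48 = 3.840
  c=9: 9 × 0.42 = 3.780
Maximum at c = 8 (3.840 surviving offspring).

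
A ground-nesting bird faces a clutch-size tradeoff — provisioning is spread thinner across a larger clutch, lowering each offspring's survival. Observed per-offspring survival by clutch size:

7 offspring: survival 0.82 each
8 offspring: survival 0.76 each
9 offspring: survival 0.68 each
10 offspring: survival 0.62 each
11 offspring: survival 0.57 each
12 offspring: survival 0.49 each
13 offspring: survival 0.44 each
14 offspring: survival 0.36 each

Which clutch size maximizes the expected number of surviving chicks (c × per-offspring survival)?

11

Expected surviving chicks = c × s(c):
  c=7: 7 × 0.82 = 5.740
  c=8: 8 × 0.76 = 6.080
  c=9: 9 × 0.68 = 6.120
  c=10: 10 × 0.62 = 6.200
  c=11: 11 × 0.57 = 6.270
  c=12: 12 × 0.49 = 5.880
  c=13: 13 × 0.44 = 5.720
  c=14: 14 × 0.36 = 5.040
Maximum at c = 11 (6.270 surviving chicks).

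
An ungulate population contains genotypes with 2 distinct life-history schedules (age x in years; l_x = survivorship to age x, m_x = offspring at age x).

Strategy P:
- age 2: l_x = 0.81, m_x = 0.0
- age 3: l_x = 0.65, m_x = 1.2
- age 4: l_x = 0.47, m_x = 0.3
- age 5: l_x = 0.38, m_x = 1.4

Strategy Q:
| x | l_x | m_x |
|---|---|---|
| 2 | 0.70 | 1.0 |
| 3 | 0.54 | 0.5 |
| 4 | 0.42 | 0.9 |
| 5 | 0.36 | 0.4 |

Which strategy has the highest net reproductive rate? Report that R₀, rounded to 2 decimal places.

Strategy P: R₀ = 0.81×0.0 + 0.65×1.2 + 0.47×0.3 + 0.38×1.4 = 1.4530
Strategy Q: R₀ = 0.70×1.0 + 0.54×0.5 + 0.42×0.9 + 0.36×0.4 = 1.4920
Highest R₀: strategy Q with 1.4920.

1.49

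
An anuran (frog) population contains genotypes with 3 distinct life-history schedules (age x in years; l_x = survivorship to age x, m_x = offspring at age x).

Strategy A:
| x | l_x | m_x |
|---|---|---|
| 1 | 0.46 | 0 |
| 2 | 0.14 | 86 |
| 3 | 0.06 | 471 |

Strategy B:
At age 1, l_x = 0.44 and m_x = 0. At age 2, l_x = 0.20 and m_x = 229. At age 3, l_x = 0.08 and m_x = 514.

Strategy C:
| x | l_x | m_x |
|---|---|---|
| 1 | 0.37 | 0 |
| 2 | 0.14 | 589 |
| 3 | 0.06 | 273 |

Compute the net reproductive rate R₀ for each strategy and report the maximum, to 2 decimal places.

98.84

Strategy A: R₀ = 0.46×0 + 0.14×86 + 0.06×471 = 40.3000
Strategy B: R₀ = 0.44×0 + 0.20×229 + 0.08×514 = 86.9200
Strategy C: R₀ = 0.37×0 + 0.14×589 + 0.06×273 = 98.8400
Highest R₀: strategy C with 98.8400.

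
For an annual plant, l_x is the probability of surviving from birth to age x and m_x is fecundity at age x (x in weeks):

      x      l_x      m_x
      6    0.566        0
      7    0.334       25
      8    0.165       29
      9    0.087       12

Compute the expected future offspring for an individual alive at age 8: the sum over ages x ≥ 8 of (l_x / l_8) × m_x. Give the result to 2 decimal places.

l_8 = 0.165. Conditional survival from age 8 to x is l_x / l_8.
  x=8: (0.165/0.165) × 29 = 29.0000
  x=9: (0.087/0.165) × 12 = 6.3273
Sum = 29.0000 + 6.3273 = 35.3273

35.33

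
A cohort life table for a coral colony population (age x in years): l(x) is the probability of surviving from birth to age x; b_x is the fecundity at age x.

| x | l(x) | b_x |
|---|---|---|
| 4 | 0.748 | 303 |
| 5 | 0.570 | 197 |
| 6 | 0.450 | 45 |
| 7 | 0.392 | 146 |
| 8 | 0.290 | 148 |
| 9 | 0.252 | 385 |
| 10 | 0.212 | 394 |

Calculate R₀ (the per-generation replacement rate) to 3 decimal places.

R₀ = Σ l(x) b_x:
  age 4: 0.748 × 303 = 226.6440
  age 5: 0.570 × 197 = 112.2900
  age 6: 0.450 × 45 = 20.2500
  age 7: 0.392 × 146 = 57.2320
  age 8: 0.290 × 148 = 42.9200
  age 9: 0.252 × 385 = 97.0200
  age 10: 0.212 × 394 = 83.5280
R₀ = 226.6440 + 112.2900 + 20.2500 + 57.2320 + 42.9200 + 97.0200 + 83.5280 = 639.8840

639.884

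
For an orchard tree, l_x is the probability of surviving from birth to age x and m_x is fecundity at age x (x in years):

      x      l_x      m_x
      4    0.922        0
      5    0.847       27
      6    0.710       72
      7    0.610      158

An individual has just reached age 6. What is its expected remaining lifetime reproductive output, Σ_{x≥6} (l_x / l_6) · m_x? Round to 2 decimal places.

207.75

l_6 = 0.710. Conditional survival from age 6 to x is l_x / l_6.
  x=6: (0.710/0.710) × 72 = 72.0000
  x=7: (0.610/0.710) × 158 = 135.7465
Sum = 72.0000 + 135.7465 = 207.7465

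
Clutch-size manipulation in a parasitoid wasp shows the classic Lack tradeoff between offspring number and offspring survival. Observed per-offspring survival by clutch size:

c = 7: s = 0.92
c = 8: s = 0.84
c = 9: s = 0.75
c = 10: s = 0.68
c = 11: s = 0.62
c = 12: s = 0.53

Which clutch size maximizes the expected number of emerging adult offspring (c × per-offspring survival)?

11

Expected emerging adult offspring = c × s(c):
  c=7: 7 × 0.92 = 6.440
  c=8: 8 × 0.84 = 6.720
  c=9: 9 × 0.75 = 6.750
  c=10: 10 × 0.68 = 6.800
  c=11: 11 × 0.62 = 6.820
  c=12: 12 × 0.53 = 6.360
Maximum at c = 11 (6.820 emerging adult offspring).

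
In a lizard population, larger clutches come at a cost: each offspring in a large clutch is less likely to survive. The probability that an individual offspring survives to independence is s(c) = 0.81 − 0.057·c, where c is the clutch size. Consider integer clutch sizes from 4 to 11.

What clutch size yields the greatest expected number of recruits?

Expected recruits = c × s(c):
  c=4: 4 × 0.582 = 2.328
  c=5: 5 × 0.525 = 2.625
  c=6: 6 × 0.468 = 2.808
  c=7: 7 × 0.411 = 2.877
  c=8: 8 × 0.354 = 2.832
  c=9: 9 × 0.297 = 2.673
  c=10: 10 × 0.240 = 2.400
  c=11: 11 × 0.183 = 2.013
Maximum at c = 7 (2.877 recruits).

7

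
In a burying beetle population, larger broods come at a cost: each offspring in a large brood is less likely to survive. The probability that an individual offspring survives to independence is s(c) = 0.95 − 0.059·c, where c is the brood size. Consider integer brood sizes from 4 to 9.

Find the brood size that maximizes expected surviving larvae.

8

Expected surviving larvae = c × s(c):
  c=4: 4 × 0.714 = 2.856
  c=5: 5 × 0.655 = 3.275
  c=6: 6 × 0.596 = 3.576
  c=7: 7 × 0.537 = 3.759
  c=8: 8 × 0.478 = 3.824
  c=9: 9 × 0.419 = 3.771
Maximum at c = 8 (3.824 surviving larvae).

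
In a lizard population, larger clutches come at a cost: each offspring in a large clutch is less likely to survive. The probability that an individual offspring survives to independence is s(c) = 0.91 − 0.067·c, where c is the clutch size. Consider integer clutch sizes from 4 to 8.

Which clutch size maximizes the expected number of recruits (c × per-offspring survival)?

7

Expected recruits = c × s(c):
  c=4: 4 × 0.642 = 2.568
  c=5: 5 × 0.575 = 2.875
  c=6: 6 × 0.508 = 3.048
  c=7: 7 × 0.441 = 3.087
  c=8: 8 × 0.374 = 2.992
Maximum at c = 7 (3.087 recruits).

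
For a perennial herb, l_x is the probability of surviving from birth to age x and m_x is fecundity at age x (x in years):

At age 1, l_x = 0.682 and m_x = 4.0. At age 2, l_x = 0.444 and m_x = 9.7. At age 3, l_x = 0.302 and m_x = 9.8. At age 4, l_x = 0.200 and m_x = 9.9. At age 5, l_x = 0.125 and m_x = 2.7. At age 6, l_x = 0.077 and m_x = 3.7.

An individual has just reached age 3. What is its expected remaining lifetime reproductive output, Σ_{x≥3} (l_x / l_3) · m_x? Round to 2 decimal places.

l_3 = 0.302. Conditional survival from age 3 to x is l_x / l_3.
  x=3: (0.302/0.302) × 9.8 = 9.8000
  x=4: (0.200/0.302) × 9.9 = 6.5563
  x=5: (0.125/0.302) × 2.7 = 1.1175
  x=6: (0.077/0.302) × 3.7 = 0.9434
Sum = 9.8000 + 6.5563 + 1.1175 + 0.9434 = 18.4172

18.42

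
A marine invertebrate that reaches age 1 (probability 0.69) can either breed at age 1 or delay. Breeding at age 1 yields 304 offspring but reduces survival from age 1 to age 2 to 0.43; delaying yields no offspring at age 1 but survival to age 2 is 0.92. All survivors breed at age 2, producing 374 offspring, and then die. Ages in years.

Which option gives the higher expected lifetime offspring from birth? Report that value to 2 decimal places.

320.73

breed at age 1: R₀ = 0.69 × (304 + 0.43 × 374) = 0.69 × 464.8200 = 320.7258
delay to age 2: R₀ = 0.69 × (0.92 × 374) = 0.69 × 344.0800 = 237.4152
Higher: breed at age 1 (320.7258).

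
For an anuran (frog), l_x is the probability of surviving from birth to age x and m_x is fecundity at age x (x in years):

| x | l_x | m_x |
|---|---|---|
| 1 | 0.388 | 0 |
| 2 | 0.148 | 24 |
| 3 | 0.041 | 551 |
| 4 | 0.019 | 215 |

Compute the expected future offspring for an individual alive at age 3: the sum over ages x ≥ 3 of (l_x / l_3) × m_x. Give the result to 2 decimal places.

650.63

l_3 = 0.041. Conditional survival from age 3 to x is l_x / l_3.
  x=3: (0.041/0.041) × 551 = 551.0000
  x=4: (0.019/0.041) × 215 = 99.6341
Sum = 551.0000 + 99.6341 = 650.6341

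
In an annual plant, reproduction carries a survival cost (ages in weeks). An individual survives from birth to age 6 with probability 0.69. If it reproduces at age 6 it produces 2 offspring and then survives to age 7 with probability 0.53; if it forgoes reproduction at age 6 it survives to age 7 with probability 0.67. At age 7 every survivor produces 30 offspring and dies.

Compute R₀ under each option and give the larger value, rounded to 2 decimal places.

13.87

breed at age 6: R₀ = 0.69 × (2 + 0.53 × 30) = 0.69 × 17.9000 = 12.3510
delay to age 7: R₀ = 0.69 × (0.67 × 30) = 0.69 × 20.1000 = 13.8690
Higher: delay to age 7 (13.8690).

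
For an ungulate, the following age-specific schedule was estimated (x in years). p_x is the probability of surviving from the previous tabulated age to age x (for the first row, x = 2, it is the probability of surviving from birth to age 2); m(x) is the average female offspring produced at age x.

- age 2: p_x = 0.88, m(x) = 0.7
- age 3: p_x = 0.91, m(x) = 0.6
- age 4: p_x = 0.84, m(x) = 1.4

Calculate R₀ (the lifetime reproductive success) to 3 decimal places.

Survivorship from birth: l_x = p_2·p_3·…·p_x.
  l_2 = 0.88000
  l_3 = 0.80080
  l_4 = 0.67267
R₀ = Σ l_x m(x):
  age 2: 0.88000 × 0.7 = 0.6160
  age 3: 0.80080 × 0.6 = 0.4805
  age 4: 0.67267 × 1.4 = 0.9417
R₀ = 0.6160 + 0.4805 + 0.9417 = 2.0382

2.038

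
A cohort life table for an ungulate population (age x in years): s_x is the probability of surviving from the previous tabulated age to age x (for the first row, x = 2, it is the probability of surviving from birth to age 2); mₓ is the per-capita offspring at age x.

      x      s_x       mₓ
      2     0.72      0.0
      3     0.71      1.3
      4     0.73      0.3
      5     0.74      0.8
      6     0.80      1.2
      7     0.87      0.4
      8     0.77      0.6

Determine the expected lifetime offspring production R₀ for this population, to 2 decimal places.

Survivorship from birth: l_x = s_2·s_3·…·s_x.
  l_2 = 0.72000
  l_3 = 0.51120
  l_4 = 0.37318
  l_5 = 0.27615
  l_6 = 0.22092
  l_7 = 0.19220
  l_8 = 0.14799
R₀ = Σ l_x mₓ:
  age 2: 0.72000 × 0.0 = 0.0000
  age 3: 0.51120 × 1.3 = 0.6646
  age 4: 0.37318 × 0.3 = 0.1120
  age 5: 0.27615 × 0.8 = 0.2209
  age 6: 0.22092 × 1.2 = 0.2651
  age 7: 0.19220 × 0.4 = 0.0769
  age 8: 0.14799 × 0.6 = 0.0888
R₀ = 0.0000 + 0.6646 + 0.1120 + 0.2209 + 0.2651 + 0.0769 + 0.0888 = 1.4282

1.43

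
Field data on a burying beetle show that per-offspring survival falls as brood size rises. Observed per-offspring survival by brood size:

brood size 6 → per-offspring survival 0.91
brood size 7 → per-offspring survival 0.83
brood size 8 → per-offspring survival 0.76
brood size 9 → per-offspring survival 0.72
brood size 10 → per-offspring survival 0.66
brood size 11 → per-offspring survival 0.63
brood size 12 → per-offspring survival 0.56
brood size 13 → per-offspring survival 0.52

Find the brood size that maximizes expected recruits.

Expected recruits = c × s(c):
  c=6: 6 × 0.91 = 5.460
  c=7: 7 × 0.83 = 5.810
  c=8: 8 × 0.76 = 6.080
  c=9: 9 × 0.72 = 6.480
  c=10: 10 × 0.66 = 6.600
  c=11: 11 × 0.63 = 6.930
  c=12: 12 × 0.56 = 6.720
  c=13: 13 × 0.52 = 6.760
Maximum at c = 11 (6.930 recruits).

11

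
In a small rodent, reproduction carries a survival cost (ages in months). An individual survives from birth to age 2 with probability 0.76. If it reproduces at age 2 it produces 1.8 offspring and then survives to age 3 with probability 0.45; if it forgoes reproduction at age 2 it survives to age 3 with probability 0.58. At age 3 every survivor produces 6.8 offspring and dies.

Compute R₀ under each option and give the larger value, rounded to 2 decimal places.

breed at age 2: R₀ = 0.76 × (1.8 + 0.45 × 6.8) = 0.76 × 4.8600 = 3.6936
delay to age 3: R₀ = 0.76 × (0.58 × 6.8) = 0.76 × 3.9440 = 2.9974
Higher: breed at age 2 (3.6936).

3.69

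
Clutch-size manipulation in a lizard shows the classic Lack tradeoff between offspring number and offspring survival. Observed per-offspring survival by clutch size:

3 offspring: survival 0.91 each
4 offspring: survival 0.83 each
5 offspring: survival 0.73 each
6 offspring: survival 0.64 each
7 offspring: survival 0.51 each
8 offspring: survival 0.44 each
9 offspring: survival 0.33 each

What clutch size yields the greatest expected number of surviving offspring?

Expected surviving offspring = c × s(c):
  c=3: 3 × 0.91 = 2.730
  c=4: 4 × 0.83 = 3.320
  c=5: 5 × 0.73 = 3.650
  c=6: 6 × 0.64 = 3.840
  c=7: 7 × 0.51 = 3.570
  c=8: 8 × 0.44 = 3.520
  c=9: 9 × 0.33 = 2.970
Maximum at c = 6 (3.840 surviving offspring).

6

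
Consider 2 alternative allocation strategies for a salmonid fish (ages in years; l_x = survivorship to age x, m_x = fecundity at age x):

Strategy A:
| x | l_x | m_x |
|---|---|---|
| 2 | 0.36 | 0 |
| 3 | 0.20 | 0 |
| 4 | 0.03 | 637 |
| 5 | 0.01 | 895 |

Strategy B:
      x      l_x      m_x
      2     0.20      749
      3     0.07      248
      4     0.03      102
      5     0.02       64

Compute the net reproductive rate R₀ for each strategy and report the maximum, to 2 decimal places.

Strategy A: R₀ = 0.36×0 + 0.20×0 + 0.03×637 + 0.01×895 = 28.0600
Strategy B: R₀ = 0.20×749 + 0.07×248 + 0.03×102 + 0.02×64 = 171.5000
Highest R₀: strategy B with 171.5000.

171.50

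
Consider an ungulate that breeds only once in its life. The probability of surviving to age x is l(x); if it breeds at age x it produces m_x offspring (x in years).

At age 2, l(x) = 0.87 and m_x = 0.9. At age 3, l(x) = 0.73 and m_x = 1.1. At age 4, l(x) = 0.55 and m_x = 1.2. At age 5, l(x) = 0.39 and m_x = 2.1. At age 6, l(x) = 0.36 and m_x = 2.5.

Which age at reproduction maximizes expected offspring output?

Expected offspring if breeding at age x = l(x) × m_x:
  age 2: 0.87 × 0.9 = 0.783
  age 3: 0.73 × 1.1 = 0.803
  age 4: 0.55 × 1.2 = 0.660
  age 5: 0.39 × 2.1 = 0.819
  age 6: 0.36 × 2.5 = 0.900
Maximum at age 6 (0.900).

6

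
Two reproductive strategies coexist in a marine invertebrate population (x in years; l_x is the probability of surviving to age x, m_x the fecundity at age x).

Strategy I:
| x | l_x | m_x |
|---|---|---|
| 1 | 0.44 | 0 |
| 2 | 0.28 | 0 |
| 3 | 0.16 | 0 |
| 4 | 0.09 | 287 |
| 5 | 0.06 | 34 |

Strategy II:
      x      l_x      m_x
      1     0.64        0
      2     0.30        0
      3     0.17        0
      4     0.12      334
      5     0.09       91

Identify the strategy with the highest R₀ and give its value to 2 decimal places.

Strategy I: R₀ = 0.44×0 + 0.28×0 + 0.16×0 + 0.09×287 + 0.06×34 = 27.8700
Strategy II: R₀ = 0.64×0 + 0.30×0 + 0.17×0 + 0.12×334 + 0.09×91 = 48.2700
Highest R₀: strategy II with 48.2700.

48.27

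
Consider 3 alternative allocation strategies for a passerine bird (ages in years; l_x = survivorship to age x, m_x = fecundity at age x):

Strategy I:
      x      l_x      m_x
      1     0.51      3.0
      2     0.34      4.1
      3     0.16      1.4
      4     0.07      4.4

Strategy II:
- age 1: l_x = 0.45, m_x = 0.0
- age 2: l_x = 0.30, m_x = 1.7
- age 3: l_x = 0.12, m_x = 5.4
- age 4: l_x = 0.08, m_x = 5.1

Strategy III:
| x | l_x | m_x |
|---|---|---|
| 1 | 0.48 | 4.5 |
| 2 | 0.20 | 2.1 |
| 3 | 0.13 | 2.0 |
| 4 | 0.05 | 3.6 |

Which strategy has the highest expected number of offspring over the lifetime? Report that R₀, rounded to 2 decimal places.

Strategy I: R₀ = 0.51×3.0 + 0.34×4.1 + 0.16×1.4 + 0.07×4.4 = 3.4560
Strategy II: R₀ = 0.45×0.0 + 0.30×1.7 + 0.12×5.4 + 0.08×5.1 = 1.5660
Strategy III: R₀ = 0.48×4.5 + 0.20×2.1 + 0.13×2.0 + 0.05×3.6 = 3.0200
Highest R₀: strategy I with 3.4560.

3.46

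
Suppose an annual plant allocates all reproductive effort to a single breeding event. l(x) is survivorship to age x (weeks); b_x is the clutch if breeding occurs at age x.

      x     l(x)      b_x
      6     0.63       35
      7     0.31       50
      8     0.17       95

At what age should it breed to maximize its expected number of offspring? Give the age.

Expected offspring if breeding at age x = l(x) × b_x:
  age 6: 0.63 × 35 = 22.050
  age 7: 0.31 × 50 = 15.500
  age 8: 0.17 × 95 = 16.150
Maximum at age 6 (22.050).

6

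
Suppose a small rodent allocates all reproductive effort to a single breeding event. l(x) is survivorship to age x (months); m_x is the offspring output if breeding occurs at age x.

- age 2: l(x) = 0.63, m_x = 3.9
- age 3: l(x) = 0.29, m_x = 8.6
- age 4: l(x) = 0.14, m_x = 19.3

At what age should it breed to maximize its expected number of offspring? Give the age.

4

Expected offspring if breeding at age x = l(x) × m_x:
  age 2: 0.63 × 3.9 = 2.457
  age 3: 0.29 × 8.6 = 2.494
  age 4: 0.14 × 19.3 = 2.702
Maximum at age 4 (2.702).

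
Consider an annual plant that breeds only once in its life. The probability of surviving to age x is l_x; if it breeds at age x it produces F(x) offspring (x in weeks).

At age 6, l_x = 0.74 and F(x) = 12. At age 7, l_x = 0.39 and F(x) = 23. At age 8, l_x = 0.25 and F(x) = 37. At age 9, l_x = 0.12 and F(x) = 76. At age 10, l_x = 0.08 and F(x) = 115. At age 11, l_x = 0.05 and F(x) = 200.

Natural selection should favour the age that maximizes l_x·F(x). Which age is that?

Expected offspring if breeding at age x = l_x × F(x):
  age 6: 0.74 × 12 = 8.880
  age 7: 0.39 × 23 = 8.970
  age 8: 0.25 × 37 = 9.250
  age 9: 0.12 × 76 = 9.120
  age 10: 0.08 × 115 = 9.200
  age 11: 0.05 × 200 = 10.000
Maximum at age 11 (10.000).

11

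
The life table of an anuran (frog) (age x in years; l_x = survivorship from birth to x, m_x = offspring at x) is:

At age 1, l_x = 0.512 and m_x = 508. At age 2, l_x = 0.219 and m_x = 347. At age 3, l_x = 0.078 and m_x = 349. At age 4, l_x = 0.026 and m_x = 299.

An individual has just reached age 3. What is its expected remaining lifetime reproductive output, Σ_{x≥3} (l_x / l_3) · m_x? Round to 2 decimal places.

448.67

l_3 = 0.078. Conditional survival from age 3 to x is l_x / l_3.
  x=3: (0.078/0.078) × 349 = 349.0000
  x=4: (0.026/0.078) × 299 = 99.6667
Sum = 349.0000 + 99.6667 = 448.6667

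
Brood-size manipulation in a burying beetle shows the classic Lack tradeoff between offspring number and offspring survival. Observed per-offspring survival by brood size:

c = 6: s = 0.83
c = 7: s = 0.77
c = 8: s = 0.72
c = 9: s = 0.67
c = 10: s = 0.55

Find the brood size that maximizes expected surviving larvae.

9

Expected surviving larvae = c × s(c):
  c=6: 6 × 0.83 = 4.980
  c=7: 7 × 0.77 = 5.390
  c=8: 8 × 0.72 = 5.760
  c=9: 9 × 0.67 = 6.030
  c=10: 10 × 0.55 = 5.500
Maximum at c = 9 (6.030 surviving larvae).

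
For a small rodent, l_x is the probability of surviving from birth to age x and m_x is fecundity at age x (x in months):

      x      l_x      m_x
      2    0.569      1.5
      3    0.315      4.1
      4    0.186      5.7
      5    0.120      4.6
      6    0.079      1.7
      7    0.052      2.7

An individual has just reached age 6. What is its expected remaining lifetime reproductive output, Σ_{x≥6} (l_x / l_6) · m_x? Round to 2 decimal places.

3.48

l_6 = 0.079. Conditional survival from age 6 to x is l_x / l_6.
  x=6: (0.079/0.079) × 1.7 = 1.7000
  x=7: (0.052/0.079) × 2.7 = 1.7772
Sum = 1.7000 + 1.7772 = 3.4772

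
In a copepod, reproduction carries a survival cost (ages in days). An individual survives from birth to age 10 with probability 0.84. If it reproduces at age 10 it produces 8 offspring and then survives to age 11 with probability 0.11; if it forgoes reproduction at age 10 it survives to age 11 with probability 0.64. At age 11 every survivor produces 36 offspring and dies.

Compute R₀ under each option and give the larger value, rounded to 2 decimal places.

19.35

breed at age 10: R₀ = 0.84 × (8 + 0.11 × 36) = 0.84 × 11.9600 = 10.0464
delay to age 11: R₀ = 0.84 × (0.64 × 36) = 0.84 × 23.0400 = 19.3536
Higher: delay to age 11 (19.3536).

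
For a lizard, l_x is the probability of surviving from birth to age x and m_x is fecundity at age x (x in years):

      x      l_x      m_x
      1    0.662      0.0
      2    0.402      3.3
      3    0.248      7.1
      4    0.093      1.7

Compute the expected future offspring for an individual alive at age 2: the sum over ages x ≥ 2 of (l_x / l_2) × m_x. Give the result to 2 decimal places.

l_2 = 0.402. Conditional survival from age 2 to x is l_x / l_2.
  x=2: (0.402/0.402) × 3.3 = 3.3000
  x=3: (0.248/0.402) × 7.1 = 4.3801
  x=4: (0.093/0.402) × 1.7 = 0.3933
Sum = 3.3000 + 4.3801 + 0.3933 = 8.0734

8.07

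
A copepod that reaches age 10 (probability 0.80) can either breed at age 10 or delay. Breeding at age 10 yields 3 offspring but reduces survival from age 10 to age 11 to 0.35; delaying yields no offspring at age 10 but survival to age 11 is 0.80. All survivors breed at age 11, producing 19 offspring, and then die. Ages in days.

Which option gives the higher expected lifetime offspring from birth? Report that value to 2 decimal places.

breed at age 10: R₀ = 0.80 × (3 + 0.35 × 19) = 0.80 × 9.6500 = 7.7200
delay to age 11: R₀ = 0.80 × (0.80 × 19) = 0.80 × 15.2000 = 12.1600
Higher: delay to age 11 (12.1600).

12.16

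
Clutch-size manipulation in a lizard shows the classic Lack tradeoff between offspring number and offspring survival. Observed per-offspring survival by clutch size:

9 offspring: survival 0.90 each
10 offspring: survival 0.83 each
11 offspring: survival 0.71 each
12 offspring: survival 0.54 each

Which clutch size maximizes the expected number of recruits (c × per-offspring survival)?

Expected recruits = c × s(c):
  c=9: 9 × 0.90 = 8.100
  c=10: 10 × 0.83 = 8.300
  c=11: 11 × 0.71 = 7.810
  c=12: 12 × 0.54 = 6.480
Maximum at c = 10 (8.300 recruits).

10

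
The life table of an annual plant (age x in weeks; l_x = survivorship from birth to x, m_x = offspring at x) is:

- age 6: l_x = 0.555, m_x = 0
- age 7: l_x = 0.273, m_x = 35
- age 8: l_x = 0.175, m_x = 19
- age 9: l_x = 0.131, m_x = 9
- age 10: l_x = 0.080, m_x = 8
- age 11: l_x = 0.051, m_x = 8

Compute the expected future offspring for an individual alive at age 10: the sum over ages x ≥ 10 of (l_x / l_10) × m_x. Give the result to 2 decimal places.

13.10

l_10 = 0.080. Conditional survival from age 10 to x is l_x / l_10.
  x=10: (0.080/0.080) × 8 = 8.0000
  x=11: (0.051/0.080) × 8 = 5.1000
Sum = 8.0000 + 5.1000 = 13.1000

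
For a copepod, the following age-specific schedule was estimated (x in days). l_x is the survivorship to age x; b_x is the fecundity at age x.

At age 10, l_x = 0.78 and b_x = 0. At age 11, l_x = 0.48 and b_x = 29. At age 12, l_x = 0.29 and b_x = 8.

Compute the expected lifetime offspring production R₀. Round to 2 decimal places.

16.24

R₀ = Σ l_x b_x:
  age 10: 0.78 × 0 = 0.0000
  age 11: 0.48 × 29 = 13.9200
  age 12: 0.29 × 8 = 2.3200
R₀ = 0.0000 + 13.9200 + 2.3200 = 16.2400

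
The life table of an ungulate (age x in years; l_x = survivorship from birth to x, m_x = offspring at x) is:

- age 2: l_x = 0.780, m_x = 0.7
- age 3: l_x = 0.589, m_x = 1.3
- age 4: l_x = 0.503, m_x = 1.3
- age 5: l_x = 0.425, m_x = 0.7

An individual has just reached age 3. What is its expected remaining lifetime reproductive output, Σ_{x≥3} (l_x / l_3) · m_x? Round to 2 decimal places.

2.92

l_3 = 0.589. Conditional survival from age 3 to x is l_x / l_3.
  x=3: (0.589/0.589) × 1.3 = 1.3000
  x=4: (0.503/0.589) × 1.3 = 1.1102
  x=5: (0.425/0.589) × 0.7 = 0.5051
Sum = 1.3000 + 1.1102 + 0.5051 = 2.9153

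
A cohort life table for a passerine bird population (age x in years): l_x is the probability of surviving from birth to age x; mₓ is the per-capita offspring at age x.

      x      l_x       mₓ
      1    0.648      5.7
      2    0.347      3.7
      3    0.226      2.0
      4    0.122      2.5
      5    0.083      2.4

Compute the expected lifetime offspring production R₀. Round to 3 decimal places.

R₀ = Σ l_x mₓ:
  age 1: 0.648 × 5.7 = 3.6936
  age 2: 0.347 × 3.7 = 1.2839
  age 3: 0.226 × 2.0 = 0.4520
  age 4: 0.122 × 2.5 = 0.3050
  age 5: 0.083 × 2.4 = 0.1992
R₀ = 3.6936 + 1.2839 + 0.4520 + 0.3050 + 0.1992 = 5.9337

5.934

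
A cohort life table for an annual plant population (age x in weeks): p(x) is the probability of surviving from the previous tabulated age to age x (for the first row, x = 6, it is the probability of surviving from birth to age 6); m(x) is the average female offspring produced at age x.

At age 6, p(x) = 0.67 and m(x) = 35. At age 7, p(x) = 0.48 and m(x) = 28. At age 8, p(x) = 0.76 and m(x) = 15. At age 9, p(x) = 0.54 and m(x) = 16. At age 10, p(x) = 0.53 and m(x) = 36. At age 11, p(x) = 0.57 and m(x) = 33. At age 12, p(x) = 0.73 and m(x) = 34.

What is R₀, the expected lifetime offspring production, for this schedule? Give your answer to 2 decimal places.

43.06

Survivorship from birth: l_x = p_6·p_7·…·p_x.
  l_6 = 0.67000
  l_7 = 0.32160
  l_8 = 0.24442
  l_9 = 0.13198
  l_10 = 0.06995
  l_11 = 0.03987
  l_12 = 0.02911
R₀ = Σ l_x m(x):
  age 6: 0.67000 × 35 = 23.4500
  age 7: 0.32160 × 28 = 9.0048
  age 8: 0.24442 × 15 = 3.6663
  age 9: 0.13198 × 16 = 2.1117
  age 10: 0.06995 × 36 = 2.5182
  age 11: 0.03987 × 33 = 1.3157
  age 12: 0.02911 × 34 = 0.9897
R₀ = 23.4500 + 9.0048 + 3.6663 + 2.1117 + 2.5182 + 1.3157 + 0.9897 = 43.0564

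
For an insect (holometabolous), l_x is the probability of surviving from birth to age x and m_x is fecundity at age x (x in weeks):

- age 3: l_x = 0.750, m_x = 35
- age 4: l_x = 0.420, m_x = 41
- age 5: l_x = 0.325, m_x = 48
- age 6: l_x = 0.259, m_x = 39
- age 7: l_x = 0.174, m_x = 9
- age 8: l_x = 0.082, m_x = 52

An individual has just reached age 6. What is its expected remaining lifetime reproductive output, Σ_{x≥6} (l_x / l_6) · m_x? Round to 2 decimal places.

l_6 = 0.259. Conditional survival from age 6 to x is l_x / l_6.
  x=6: (0.259/0.259) × 39 = 39.0000
  x=7: (0.174/0.259) × 9 = 6.0463
  x=8: (0.082/0.259) × 52 = 16.4633
Sum = 39.0000 + 6.0463 + 16.4633 = 61.5097

61.51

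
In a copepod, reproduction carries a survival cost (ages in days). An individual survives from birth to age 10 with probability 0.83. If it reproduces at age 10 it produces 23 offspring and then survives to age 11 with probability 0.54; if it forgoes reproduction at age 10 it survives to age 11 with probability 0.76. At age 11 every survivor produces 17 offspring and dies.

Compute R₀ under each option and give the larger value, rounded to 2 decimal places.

breed at age 10: R₀ = 0.83 × (23 + 0.54 × 17) = 0.83 × 32.1800 = 26.7094
delay to age 11: R₀ = 0.83 × (0.76 × 17) = 0.83 × 12.9200 = 10.7236
Higher: breed at age 10 (26.7094).

26.71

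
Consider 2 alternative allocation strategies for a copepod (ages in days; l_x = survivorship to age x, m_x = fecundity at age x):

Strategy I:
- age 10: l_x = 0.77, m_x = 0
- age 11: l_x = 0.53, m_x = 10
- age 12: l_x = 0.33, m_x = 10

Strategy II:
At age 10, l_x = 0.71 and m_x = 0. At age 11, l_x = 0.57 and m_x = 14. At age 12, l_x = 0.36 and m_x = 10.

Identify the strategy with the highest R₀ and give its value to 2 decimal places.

Strategy I: R₀ = 0.77×0 + 0.53×10 + 0.33×10 = 8.6000
Strategy II: R₀ = 0.71×0 + 0.57×14 + 0.36×10 = 11.5800
Highest R₀: strategy II with 11.5800.

11.58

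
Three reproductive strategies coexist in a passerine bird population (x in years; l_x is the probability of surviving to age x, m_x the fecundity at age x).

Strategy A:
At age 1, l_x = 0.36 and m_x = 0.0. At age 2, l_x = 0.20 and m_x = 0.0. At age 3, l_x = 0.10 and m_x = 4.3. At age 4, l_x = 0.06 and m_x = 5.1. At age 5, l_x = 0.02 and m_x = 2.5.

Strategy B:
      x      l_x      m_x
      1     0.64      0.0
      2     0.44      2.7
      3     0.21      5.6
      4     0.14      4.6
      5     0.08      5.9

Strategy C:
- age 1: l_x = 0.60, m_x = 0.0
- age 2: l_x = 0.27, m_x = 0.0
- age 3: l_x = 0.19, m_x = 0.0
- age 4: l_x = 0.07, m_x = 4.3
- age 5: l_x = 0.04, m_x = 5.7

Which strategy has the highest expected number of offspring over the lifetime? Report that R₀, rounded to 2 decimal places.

3.48

Strategy A: R₀ = 0.36×0.0 + 0.20×0.0 + 0.10×4.3 + 0.06×5.1 + 0.02×2.5 = 0.7860
Strategy B: R₀ = 0.64×0.0 + 0.44×2.7 + 0.21×5.6 + 0.14×4.6 + 0.08×5.9 = 3.4800
Strategy C: R₀ = 0.60×0.0 + 0.27×0.0 + 0.19×0.0 + 0.07×4.3 + 0.04×5.7 = 0.5290
Highest R₀: strategy B with 3.4800.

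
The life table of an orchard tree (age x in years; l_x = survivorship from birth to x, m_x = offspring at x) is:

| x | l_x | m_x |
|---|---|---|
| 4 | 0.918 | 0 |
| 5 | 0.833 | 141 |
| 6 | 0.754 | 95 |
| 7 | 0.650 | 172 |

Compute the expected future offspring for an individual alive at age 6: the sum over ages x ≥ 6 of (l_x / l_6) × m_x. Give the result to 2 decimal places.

l_6 = 0.754. Conditional survival from age 6 to x is l_x / l_6.
  x=6: (0.754/0.754) × 95 = 95.0000
  x=7: (0.650/0.754) × 172 = 148.2759
Sum = 95.0000 + 148.2759 = 243.2759

243.28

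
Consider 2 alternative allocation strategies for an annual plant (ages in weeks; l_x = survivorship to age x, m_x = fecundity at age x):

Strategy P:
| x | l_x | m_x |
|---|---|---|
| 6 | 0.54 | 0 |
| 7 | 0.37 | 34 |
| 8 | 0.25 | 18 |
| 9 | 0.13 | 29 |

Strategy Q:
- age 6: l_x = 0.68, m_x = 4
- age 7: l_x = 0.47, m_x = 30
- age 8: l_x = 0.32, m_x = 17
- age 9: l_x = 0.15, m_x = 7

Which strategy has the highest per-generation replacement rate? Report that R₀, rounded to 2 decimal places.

23.31

Strategy P: R₀ = 0.54×0 + 0.37×34 + 0.25×18 + 0.13×29 = 20.8500
Strategy Q: R₀ = 0.68×4 + 0.47×30 + 0.32×17 + 0.15×7 = 23.3100
Highest R₀: strategy Q with 23.3100.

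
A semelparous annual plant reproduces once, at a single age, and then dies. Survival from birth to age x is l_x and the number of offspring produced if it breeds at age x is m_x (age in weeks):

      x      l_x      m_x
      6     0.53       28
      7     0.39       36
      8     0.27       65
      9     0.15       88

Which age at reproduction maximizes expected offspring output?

Expected offspring if breeding at age x = l_x × m_x:
  age 6: 0.53 × 28 = 14.840
  age 7: 0.39 × 36 = 14.040
  age 8: 0.27 × 65 = 17.550
  age 9: 0.15 × 88 = 13.200
Maximum at age 8 (17.550).

8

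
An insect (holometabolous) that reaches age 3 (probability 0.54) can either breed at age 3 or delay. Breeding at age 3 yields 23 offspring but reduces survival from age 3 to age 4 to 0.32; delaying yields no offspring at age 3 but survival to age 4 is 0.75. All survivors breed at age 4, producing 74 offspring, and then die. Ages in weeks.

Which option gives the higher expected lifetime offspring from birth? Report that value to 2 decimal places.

29.97

breed at age 3: R₀ = 0.54 × (23 + 0.32 × 74) = 0.54 × 46.6800 = 25.2072
delay to age 4: R₀ = 0.54 × (0.75 × 74) = 0.54 × 55.5000 = 29.9700
Higher: delay to age 4 (29.9700).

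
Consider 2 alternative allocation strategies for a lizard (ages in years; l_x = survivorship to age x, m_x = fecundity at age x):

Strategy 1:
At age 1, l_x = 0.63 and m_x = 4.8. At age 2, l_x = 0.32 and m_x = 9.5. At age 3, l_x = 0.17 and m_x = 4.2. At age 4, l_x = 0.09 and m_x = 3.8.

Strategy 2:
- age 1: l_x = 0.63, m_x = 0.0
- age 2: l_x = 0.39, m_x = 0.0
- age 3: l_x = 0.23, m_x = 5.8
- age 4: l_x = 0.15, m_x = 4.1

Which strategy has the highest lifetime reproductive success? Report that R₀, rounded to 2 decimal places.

Strategy 1: R₀ = 0.63×4.8 + 0.32×9.5 + 0.17×4.2 + 0.09×3.8 = 7.1200
Strategy 2: R₀ = 0.63×0.0 + 0.39×0.0 + 0.23×5.8 + 0.15×4.1 = 1.9490
Highest R₀: strategy 1 with 7.1200.

7.12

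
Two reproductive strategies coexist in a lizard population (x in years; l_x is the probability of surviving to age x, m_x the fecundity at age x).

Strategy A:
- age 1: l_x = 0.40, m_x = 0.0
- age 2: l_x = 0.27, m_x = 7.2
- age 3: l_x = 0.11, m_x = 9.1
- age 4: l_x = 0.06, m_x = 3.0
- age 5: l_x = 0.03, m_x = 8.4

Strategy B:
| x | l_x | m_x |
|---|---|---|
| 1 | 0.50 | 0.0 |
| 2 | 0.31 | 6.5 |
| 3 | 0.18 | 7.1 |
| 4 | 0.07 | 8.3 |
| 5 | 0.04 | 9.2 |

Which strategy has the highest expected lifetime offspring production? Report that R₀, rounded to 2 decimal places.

Strategy A: R₀ = 0.40×0.0 + 0.27×7.2 + 0.11×9.1 + 0.06×3.0 + 0.03×8.4 = 3.3770
Strategy B: R₀ = 0.50×0.0 + 0.31×6.5 + 0.18×7.1 + 0.07×8.3 + 0.04×9.2 = 4.2420
Highest R₀: strategy B with 4.2420.

4.24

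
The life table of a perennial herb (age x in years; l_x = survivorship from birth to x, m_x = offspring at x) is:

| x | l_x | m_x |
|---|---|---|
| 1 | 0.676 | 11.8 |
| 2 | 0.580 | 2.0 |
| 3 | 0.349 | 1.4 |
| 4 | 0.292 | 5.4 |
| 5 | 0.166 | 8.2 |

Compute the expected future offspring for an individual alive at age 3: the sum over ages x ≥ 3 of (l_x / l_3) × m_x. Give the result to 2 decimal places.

l_3 = 0.349. Conditional survival from age 3 to x is l_x / l_3.
  x=3: (0.349/0.349) × 1.4 = 1.4000
  x=4: (0.292/0.349) × 5.4 = 4.5181
  x=5: (0.166/0.349) × 8.2 = 3.9003
Sum = 1.4000 + 4.5181 + 3.9003 = 9.8183

9.82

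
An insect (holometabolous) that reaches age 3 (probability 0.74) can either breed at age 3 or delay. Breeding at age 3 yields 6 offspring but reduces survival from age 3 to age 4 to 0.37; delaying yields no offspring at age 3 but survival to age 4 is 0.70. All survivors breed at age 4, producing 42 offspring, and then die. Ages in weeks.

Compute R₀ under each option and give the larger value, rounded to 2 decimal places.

breed at age 3: R₀ = 0.74 × (6 + 0.37 × 42) = 0.74 × 21.5400 = 15.9396
delay to age 4: R₀ = 0.74 × (0.70 × 42) = 0.74 × 29.4000 = 21.7560
Higher: delay to age 4 (21.7560).

21.76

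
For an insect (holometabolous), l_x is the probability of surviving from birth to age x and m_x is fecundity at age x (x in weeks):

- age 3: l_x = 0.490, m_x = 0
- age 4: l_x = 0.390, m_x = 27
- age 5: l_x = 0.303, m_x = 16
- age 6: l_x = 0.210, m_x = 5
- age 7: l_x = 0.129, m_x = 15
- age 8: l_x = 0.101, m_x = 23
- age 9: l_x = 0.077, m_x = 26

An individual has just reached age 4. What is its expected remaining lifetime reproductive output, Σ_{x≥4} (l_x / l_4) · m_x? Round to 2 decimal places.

58.17

l_4 = 0.390. Conditional survival from age 4 to x is l_x / l_4.
  x=4: (0.390/0.390) × 27 = 27.0000
  x=5: (0.303/0.390) × 16 = 12.4308
  x=6: (0.210/0.390) × 5 = 2.6923
  x=7: (0.129/0.390) × 15 = 4.9615
  x=8: (0.101/0.390) × 23 = 5.9564
  x=9: (0.077/0.390) × 26 = 5.1333
Sum = 27.0000 + 12.4308 + 2.6923 + 4.9615 + 5.9564 + 5.1333 = 58.1744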